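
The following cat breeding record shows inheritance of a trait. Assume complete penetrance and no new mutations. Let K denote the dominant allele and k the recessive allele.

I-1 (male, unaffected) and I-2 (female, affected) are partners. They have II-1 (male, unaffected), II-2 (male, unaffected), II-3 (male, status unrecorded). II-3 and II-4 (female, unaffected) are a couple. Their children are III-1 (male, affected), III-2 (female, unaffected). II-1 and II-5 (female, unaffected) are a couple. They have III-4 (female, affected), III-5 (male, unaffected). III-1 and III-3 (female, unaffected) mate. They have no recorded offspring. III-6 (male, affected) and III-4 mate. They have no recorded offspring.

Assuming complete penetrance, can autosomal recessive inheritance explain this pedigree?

A consistent assignment under autosomal recessive exists: I-1 KK, I-2 kk, II-1 Kk, II-2 Kk, II-3 Kk, II-4 Kk, II-5 Kk, III-1 kk, III-2 KK, III-3 KK, III-4 kk, III-5 KK, III-6 kk.
In this assignment every recorded phenotype matches its genotype and every non-founder's genotype is obtainable from its parents' genotypes, so the pedigree is consistent.

Yes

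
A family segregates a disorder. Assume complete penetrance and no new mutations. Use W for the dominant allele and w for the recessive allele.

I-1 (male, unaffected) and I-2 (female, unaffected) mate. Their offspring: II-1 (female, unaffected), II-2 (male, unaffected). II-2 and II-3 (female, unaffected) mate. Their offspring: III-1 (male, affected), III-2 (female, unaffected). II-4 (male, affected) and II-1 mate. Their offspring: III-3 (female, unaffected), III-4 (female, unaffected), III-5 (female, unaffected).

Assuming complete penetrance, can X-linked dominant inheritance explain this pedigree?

Under X-linked dominant, III-1 (affected, male) cannot arise from II-2 (unaffected) × II-3 (unaffected).

No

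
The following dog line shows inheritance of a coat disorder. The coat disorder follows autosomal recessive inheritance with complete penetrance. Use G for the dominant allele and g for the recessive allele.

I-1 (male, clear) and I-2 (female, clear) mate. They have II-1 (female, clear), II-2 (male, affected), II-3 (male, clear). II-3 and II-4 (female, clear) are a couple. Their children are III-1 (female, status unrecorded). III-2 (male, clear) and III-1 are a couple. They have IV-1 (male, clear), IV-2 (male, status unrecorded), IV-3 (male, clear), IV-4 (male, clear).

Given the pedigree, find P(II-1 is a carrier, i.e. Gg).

I-1 is clear so carries G and passed g to II-2 (gg), so I-1 is Gg.
I-2 is clear so carries G and passed g to II-2 (gg), so I-2 is Gg.
Their cross gives offspring ratios 1/4 GG : 1/2 Gg : 1/4 gg. Conditioning on II-1 being clear, P(Gg) = 1/2 / 3/4 = 2/3.

2/3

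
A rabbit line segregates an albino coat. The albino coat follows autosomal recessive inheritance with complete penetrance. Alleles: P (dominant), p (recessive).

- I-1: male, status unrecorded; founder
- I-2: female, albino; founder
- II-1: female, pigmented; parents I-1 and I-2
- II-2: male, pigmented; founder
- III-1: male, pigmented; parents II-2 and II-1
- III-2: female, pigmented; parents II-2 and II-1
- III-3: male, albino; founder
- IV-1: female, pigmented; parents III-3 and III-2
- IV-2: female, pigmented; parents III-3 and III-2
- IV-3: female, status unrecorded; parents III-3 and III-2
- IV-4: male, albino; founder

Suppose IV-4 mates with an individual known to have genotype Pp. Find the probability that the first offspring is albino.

IV-4 is albino, so IV-4 is pp.
The cross gives 1/2 Pp : 1/2 pp, so P(offspring is albino) = 1/2.

1/2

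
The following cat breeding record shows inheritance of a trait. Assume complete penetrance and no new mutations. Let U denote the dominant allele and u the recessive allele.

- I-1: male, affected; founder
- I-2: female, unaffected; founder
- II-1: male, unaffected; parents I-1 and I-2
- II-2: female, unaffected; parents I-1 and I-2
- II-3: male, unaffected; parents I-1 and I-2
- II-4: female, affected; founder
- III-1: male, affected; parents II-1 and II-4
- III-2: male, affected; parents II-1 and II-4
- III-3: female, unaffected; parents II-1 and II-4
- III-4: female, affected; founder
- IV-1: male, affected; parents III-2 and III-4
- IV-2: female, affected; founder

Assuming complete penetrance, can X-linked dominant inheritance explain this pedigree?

No

Under X-linked dominant, II-2 (unaffected, female) cannot arise from I-1 (affected) × I-2 (unaffected).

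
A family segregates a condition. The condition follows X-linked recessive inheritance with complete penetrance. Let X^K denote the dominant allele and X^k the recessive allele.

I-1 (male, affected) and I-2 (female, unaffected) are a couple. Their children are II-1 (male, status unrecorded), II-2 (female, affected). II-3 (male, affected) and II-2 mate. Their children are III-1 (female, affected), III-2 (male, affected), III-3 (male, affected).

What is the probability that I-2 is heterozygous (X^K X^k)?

I-2 is unaffected so carries K and passed k to II-2 (X^k X^k), so I-2 is X^K X^k, giving P(X^K X^k) = 1.

1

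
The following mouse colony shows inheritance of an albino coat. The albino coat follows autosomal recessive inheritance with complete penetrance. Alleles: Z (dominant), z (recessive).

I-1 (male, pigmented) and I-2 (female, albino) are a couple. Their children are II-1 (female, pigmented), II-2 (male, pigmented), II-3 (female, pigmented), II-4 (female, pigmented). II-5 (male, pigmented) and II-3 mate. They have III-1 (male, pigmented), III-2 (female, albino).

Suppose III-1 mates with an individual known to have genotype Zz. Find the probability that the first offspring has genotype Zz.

II-5 is pigmented so carries Z and passed z to III-2 (zz), so II-5 is Zz.
II-3 is pigmented so carries Z and received z from I-2 (zz), so II-3 is Zz.
III-1 is a pigmented offspring of II-5 (Zz) × II-3 (Zz), whose cross gives 1/4 ZZ : 1/2 Zz : 1/4 zz; conditioning on being pigmented, III-1 is ZZ with probability 1/3, Zz with probability 2/3.
Summing over parental genotype combinations, P(offspring has genotype Zz) = 1/3·1/2 + 2/3·1/2 = 1/2.

1/2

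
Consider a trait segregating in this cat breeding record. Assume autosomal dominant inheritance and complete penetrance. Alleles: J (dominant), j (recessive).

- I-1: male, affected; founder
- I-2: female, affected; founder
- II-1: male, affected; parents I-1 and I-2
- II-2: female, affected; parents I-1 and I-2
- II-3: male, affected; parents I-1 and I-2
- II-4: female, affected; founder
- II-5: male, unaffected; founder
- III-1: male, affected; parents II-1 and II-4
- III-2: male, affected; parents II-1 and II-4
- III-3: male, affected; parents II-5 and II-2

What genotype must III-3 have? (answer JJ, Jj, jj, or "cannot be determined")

From phenotype alone, III-3 is JJ or Jj.
III-3 is affected so carries J and received j from II-5 (jj), so III-3 is Jj.

Jj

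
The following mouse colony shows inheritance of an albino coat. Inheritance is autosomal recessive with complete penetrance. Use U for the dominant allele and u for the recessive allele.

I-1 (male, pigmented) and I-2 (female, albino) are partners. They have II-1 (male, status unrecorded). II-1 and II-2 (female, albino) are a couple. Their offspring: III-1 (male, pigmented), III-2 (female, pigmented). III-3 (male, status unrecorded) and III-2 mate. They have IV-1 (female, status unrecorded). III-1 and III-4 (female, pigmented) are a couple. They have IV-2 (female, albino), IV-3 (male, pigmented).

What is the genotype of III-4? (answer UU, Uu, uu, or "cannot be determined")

Uu

From phenotype alone, III-4 is UU or Uu.
III-4 is pigmented so carries U and passed u to IV-2 (uu), so III-4 is Uu.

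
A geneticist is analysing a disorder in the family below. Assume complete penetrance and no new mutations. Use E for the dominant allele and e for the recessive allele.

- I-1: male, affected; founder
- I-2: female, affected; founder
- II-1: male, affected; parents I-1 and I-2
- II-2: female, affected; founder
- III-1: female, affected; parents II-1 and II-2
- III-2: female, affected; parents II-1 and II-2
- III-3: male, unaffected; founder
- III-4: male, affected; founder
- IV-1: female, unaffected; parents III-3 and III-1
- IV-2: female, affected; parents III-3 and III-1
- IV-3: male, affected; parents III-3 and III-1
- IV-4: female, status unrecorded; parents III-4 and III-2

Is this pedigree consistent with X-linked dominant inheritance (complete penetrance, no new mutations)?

A consistent assignment under X-linked dominant exists: I-1 X^E Y, I-2 X^E X^E, II-1 X^E Y, II-2 X^E X^e, III-1 X^E X^e, III-2 X^E X^E, III-3 X^e Y, III-4 X^E Y, IV-1 X^e X^e, IV-2 X^E X^e, IV-3 X^E Y, IV-4 X^E X^E.
In this assignment every recorded phenotype matches its genotype and every non-founder's genotype is obtainable from its parents' genotypes, so the pedigree is consistent.

Yes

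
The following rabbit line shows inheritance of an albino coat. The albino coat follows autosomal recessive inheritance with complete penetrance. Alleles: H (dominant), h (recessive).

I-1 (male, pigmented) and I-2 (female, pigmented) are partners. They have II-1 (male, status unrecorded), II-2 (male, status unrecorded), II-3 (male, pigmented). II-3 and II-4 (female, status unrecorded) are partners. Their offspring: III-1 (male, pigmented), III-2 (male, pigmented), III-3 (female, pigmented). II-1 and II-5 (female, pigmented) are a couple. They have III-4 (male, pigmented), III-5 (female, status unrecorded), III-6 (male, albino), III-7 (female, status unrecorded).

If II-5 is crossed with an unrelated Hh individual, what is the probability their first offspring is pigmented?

3/4

II-5 is pigmented so carries H and passed h to III-6 (hh), so II-5 is Hh.
The cross gives 1/4 HH : 1/2 Hh : 1/4 hh, so P(offspring is pigmented) = 3/4.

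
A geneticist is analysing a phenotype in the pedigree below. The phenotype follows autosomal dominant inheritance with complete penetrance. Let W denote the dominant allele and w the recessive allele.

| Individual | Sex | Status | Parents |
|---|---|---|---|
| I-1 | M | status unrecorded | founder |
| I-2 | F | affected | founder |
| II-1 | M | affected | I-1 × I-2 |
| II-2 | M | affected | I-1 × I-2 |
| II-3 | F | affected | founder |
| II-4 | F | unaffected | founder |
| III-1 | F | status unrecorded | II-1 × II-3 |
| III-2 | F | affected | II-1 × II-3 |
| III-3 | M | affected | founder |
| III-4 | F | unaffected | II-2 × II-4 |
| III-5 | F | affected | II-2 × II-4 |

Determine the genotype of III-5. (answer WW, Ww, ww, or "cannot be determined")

From phenotype alone, III-5 is WW or Ww.
III-5 is affected so carries W and received w from II-4 (ww), so III-5 is Ww.

Ww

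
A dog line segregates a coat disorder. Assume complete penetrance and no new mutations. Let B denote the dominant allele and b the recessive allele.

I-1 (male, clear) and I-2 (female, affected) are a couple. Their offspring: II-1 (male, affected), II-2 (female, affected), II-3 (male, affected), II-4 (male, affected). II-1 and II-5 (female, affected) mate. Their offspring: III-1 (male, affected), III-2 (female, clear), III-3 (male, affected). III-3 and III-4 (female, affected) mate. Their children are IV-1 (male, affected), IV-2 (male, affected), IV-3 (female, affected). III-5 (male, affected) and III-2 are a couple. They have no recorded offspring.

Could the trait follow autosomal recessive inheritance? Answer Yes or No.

Under autosomal recessive, III-2 (clear, female) cannot arise from II-1 (affected) × II-5 (affected).

No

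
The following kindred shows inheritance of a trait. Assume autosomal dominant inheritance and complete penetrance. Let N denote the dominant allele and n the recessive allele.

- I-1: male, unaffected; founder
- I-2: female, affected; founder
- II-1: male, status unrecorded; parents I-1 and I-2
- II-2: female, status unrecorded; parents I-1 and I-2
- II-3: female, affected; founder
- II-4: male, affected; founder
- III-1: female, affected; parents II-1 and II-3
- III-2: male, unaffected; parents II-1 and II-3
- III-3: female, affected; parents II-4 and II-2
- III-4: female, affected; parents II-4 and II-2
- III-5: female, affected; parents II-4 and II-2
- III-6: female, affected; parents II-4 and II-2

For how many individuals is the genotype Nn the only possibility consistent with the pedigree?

1

Obligate heterozygotes: II-3 is affected so carries N and passed n to III-2 (nn), so II-3 is Nn.
Every other individual is either homozygous by phenotype or has at least one consistent homozygous assignment, so the count is 1.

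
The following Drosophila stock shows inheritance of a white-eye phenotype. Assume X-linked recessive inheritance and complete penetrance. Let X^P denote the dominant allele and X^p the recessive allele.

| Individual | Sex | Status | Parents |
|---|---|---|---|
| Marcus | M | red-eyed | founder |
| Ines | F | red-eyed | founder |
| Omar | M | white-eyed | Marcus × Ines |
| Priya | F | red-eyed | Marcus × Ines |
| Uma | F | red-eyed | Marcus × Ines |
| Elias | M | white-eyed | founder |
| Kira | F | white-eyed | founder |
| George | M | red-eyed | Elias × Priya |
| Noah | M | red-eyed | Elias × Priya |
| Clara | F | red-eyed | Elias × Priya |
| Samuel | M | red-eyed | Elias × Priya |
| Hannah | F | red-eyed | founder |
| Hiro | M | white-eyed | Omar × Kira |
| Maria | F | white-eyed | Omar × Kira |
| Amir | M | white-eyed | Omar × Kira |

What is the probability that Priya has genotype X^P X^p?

1/17

Marcus is red-eyed, so Marcus is X^P Y.
Ines is red-eyed so carries P and passed p to Omar (X^p Y), so Ines is X^P X^p.
Their cross gives offspring ratios 1/2 X^P X^P : 1/2 X^P X^p. Conditioning on Priya being red-eyed, P(X^P X^p) = 1/2 / 1 = 1/2 before taking Priya's own offspring into account.
Elias is white-eyed, so Elias is X^p Y.
Now use Priya's offspring. Probability of each recorded status — red-eyed son George: 1/2 if Priya is X^P X^p, 1 if X^P X^P; red-eyed son Noah: 1/2 if Priya is X^P X^p, 1 if X^P X^P; red-eyed daughter Clara: 1/2 if Priya is X^P X^p, 1 if X^P X^P; red-eyed son Samuel: 1/2 if Priya is X^P X^p, 1 if X^P X^P.
Bayes: P(X^P X^p) = 1/2·1/16 / (1/2·1/16 + 1/2·1) = 1/17.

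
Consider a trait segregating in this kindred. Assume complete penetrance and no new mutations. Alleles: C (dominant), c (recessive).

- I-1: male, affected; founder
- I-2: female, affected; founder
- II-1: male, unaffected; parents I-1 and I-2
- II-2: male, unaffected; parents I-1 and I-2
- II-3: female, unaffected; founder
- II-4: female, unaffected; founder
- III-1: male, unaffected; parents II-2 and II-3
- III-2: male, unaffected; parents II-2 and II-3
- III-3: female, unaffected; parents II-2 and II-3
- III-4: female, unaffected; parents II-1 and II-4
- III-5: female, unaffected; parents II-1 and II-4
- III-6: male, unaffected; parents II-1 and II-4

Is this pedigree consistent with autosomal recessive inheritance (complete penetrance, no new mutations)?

Under autosomal recessive, II-1 (unaffected, male) cannot arise from I-1 (affected) × I-2 (affected).

No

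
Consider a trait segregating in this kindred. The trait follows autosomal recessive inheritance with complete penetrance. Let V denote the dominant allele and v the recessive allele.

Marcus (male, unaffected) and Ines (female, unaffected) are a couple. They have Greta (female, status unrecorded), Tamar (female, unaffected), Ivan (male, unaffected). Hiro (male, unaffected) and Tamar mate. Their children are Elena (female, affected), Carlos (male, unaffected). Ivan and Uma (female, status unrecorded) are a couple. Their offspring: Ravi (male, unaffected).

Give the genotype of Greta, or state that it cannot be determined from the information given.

cannot be determined

Greta's phenotype is unrecorded, and no parent or child forces a single allele at both positions; consistent genotype assignments exist with Greta as VV or Vv or vv.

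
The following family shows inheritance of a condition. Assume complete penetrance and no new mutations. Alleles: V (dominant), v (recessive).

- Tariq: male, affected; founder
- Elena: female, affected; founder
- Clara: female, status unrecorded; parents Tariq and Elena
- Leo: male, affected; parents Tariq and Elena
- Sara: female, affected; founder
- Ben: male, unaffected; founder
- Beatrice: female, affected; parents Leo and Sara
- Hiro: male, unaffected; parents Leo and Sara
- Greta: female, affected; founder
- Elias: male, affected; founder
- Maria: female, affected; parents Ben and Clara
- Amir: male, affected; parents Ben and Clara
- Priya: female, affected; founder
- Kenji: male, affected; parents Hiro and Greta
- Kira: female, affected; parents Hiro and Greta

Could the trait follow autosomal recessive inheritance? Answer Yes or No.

Under autosomal recessive, Hiro (unaffected, male) cannot arise from Leo (affected) × Sara (affected).

No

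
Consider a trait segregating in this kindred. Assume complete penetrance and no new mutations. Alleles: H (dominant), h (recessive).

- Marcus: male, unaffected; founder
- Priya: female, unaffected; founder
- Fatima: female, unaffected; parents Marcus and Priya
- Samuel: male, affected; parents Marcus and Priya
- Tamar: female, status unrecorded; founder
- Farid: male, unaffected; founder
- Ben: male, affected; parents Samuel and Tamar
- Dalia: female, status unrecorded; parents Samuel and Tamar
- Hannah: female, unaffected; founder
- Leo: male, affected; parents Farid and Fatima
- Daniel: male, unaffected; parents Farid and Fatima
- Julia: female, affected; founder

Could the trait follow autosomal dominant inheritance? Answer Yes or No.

Under autosomal dominant, Samuel (affected, male) cannot arise from Marcus (unaffected) × Priya (unaffected).

No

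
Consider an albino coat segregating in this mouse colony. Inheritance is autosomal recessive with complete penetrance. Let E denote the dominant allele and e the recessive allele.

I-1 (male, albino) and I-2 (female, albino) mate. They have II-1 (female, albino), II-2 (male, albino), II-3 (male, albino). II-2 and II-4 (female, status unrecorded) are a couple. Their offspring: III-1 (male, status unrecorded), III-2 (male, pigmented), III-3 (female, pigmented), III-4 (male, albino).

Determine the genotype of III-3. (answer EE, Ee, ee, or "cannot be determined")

From phenotype alone, III-3 is EE or Ee.
III-3 is pigmented so carries E and received e from II-2 (ee), so III-3 is Ee.

Ee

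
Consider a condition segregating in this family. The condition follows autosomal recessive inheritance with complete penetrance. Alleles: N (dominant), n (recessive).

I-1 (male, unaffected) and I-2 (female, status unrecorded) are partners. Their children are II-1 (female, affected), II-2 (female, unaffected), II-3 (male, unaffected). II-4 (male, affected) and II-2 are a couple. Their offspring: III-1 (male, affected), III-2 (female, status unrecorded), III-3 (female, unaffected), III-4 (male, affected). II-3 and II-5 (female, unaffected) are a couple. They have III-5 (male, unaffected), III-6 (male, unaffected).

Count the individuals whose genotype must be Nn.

3

Obligate heterozygotes: I-1 is unaffected so carries N and passed n to II-1 (nn), so I-1 is Nn; II-2 is unaffected so carries N and passed n to III-1 (nn), so II-2 is Nn; III-3 is unaffected so carries N and received n from II-4 (nn), so III-3 is Nn.
Every other individual is either homozygous by phenotype or has at least one consistent homozygous assignment, so the count is 3.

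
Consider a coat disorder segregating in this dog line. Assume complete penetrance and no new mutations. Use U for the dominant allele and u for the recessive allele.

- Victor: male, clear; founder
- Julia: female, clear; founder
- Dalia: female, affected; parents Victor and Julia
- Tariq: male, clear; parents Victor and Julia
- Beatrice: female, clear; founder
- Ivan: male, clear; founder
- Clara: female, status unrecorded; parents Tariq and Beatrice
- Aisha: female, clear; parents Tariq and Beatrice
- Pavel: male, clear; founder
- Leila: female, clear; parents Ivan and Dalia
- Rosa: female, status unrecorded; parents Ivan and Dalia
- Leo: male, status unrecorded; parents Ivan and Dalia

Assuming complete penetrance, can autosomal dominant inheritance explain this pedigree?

Under autosomal dominant, Dalia (affected, female) cannot arise from Victor (clear) × Julia (clear).

No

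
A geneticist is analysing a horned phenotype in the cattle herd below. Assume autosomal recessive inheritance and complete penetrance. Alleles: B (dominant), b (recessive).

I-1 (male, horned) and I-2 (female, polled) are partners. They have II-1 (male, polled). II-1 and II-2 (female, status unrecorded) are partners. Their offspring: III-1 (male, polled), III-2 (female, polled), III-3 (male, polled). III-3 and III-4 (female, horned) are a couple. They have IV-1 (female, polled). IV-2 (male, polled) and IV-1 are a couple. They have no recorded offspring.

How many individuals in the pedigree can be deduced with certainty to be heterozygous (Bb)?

Obligate heterozygotes: II-1 is polled so carries B and received b from I-1 (bb), so II-1 is Bb; IV-1 is polled so carries B and received b from III-4 (bb), so IV-1 is Bb.
Every other individual is either homozygous by phenotype or has at least one consistent homozygous assignment, so the count is 2.

2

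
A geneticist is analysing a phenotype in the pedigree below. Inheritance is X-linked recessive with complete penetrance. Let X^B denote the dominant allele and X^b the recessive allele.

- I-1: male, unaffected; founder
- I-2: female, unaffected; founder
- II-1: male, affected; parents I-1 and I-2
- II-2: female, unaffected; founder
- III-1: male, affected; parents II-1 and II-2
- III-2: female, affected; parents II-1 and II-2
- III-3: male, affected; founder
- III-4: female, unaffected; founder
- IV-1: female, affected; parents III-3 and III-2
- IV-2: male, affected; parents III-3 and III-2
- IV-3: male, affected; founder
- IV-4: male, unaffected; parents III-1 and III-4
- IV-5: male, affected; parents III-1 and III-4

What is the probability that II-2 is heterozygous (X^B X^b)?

1

II-2 is unaffected so carries B and passed b to III-1 (X^b Y), so II-2 is X^B X^b, giving P(X^B X^b) = 1.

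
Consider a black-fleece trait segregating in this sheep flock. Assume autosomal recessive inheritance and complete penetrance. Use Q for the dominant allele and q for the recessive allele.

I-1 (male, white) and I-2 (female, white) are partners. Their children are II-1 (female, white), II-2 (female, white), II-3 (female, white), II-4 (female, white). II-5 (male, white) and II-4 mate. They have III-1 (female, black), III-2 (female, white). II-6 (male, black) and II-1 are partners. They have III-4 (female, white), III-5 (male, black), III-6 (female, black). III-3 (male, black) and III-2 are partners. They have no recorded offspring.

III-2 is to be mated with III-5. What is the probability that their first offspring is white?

II-5 is white so carries Q and passed q to III-1 (qq), so II-5 is Qq.
II-4 is white so carries Q and passed q to III-1 (qq), so II-4 is Qq.
III-2 is a white offspring of II-5 (Qq) × II-4 (Qq), whose cross gives 1/4 QQ : 1/2 Qq : 1/4 qq; conditioning on being white, III-2 is QQ with probability 1/3, Qq with probability 2/3.
III-5 is black, so III-5 is qq.
Summing over parental genotype combinations, P(offspring is white) = 1/3·1 + 2/3·1/2 = 2/3.

2/3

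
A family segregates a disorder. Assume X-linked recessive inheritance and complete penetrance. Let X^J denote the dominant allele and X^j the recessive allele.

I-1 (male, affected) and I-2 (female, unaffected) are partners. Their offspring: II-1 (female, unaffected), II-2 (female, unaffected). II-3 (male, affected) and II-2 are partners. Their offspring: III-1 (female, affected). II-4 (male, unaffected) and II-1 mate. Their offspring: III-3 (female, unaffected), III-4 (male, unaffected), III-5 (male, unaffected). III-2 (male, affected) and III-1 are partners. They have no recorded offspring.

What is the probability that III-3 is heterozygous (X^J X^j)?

1/2

II-4 is unaffected, so II-4 is X^J Y.
II-1 is unaffected so carries J and received j from I-1 (X^j Y), so II-1 is X^J X^j.
Their cross gives offspring ratios 1/2 X^J X^J : 1/2 X^J X^j. Conditioning on III-3 being unaffected, P(X^J X^j) = 1/2 / 1 = 1/2.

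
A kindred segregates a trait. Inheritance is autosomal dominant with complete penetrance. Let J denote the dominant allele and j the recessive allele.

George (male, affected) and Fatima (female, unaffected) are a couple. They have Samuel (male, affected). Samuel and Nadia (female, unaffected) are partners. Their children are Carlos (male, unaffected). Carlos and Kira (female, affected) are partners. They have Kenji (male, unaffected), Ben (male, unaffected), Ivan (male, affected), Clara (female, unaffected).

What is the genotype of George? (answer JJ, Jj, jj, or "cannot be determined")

George's phenotype allows JJ or Jj, and no parent or child forces a single allele at both positions; consistent genotype assignments exist with George as JJ or Jj.

cannot be determined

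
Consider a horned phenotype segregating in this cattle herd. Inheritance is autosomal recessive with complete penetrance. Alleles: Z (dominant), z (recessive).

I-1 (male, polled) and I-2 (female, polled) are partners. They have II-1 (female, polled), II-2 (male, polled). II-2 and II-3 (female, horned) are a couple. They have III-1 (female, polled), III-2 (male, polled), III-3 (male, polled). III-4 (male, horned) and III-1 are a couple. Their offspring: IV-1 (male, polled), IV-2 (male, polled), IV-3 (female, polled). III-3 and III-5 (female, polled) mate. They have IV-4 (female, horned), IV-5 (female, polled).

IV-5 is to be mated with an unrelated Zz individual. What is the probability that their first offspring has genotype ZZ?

III-3 is polled so carries Z and received z from II-3 (zz), so III-3 is Zz.
III-5 is polled so carries Z and passed z to IV-4 (zz), so III-5 is Zz.
IV-5 is a polled offspring of III-3 (Zz) × III-5 (Zz), whose cross gives 1/4 ZZ : 1/2 Zz : 1/4 zz; conditioning on being polled, IV-5 is ZZ with probability 1/3, Zz with probability 2/3.
Summing over parental genotype combinations, P(offspring has genotype ZZ) = 1/3·1/2 + 2/3·1/4 = 1/3.

1/3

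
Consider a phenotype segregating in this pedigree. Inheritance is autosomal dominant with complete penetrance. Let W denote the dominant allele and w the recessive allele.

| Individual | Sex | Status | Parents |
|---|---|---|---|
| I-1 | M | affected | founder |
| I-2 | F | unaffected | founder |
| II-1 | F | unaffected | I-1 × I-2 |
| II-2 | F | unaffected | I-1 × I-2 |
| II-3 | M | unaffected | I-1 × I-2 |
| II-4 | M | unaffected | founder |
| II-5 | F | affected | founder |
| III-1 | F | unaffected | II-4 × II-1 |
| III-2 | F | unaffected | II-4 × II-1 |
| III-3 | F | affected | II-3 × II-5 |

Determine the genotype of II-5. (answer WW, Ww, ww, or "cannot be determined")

cannot be determined

II-5's phenotype allows WW or Ww, and no parent or child forces a single allele at both positions; consistent genotype assignments exist with II-5 as WW or Ww.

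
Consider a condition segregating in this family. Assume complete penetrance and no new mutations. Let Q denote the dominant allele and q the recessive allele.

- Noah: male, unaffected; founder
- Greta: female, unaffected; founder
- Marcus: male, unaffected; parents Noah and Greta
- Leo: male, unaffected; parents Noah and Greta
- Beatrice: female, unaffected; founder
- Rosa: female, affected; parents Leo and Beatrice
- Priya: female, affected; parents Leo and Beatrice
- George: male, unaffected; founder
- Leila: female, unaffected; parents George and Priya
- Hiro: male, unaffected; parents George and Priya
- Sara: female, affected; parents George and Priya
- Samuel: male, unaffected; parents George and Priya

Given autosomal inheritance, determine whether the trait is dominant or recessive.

Leo and Beatrice are both unaffected yet have an affected child Rosa. Under dominance, an affected child requires at least one affected parent, so the trait cannot be dominant.

recessive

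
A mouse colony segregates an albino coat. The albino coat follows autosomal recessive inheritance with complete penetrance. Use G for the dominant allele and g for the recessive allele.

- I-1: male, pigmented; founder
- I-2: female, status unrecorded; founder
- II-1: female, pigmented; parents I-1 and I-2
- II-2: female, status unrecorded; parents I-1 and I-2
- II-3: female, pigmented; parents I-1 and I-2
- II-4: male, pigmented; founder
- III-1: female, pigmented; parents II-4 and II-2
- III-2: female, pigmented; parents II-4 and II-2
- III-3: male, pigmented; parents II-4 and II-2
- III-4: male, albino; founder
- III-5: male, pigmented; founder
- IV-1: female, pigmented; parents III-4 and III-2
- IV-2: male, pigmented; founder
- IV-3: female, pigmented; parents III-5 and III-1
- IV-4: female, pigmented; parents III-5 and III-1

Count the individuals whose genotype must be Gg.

Obligate heterozygotes: IV-1 is pigmented so carries G and received g from III-4 (gg), so IV-1 is Gg.
Every other individual is either homozygous by phenotype or has at least one consistent homozygous assignment, so the count is 1.

1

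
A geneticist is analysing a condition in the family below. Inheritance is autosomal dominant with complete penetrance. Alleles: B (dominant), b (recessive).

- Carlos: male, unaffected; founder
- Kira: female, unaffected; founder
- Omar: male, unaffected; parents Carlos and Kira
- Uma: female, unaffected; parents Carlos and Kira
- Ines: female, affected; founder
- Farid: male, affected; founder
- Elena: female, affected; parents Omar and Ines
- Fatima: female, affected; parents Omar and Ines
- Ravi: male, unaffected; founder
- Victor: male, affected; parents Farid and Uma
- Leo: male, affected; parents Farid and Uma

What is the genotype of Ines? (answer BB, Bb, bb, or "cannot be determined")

cannot be determined

Ines's phenotype allows BB or Bb, and no parent or child forces a single allele at both positions; consistent genotype assignments exist with Ines as BB or Bb.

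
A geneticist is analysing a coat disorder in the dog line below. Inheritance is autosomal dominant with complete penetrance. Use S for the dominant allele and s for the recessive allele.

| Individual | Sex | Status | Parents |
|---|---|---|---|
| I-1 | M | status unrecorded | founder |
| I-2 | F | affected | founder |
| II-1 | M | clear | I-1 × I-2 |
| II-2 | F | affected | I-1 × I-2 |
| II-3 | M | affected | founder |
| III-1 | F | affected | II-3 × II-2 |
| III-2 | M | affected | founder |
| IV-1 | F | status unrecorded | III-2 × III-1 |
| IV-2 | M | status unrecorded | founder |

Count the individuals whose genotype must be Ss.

Obligate heterozygotes: I-2 is affected so carries S and passed s to II-1 (ss), so I-2 is Ss.
Every other individual is either homozygous by phenotype or has at least one consistent homozygous assignment, so the count is 1.

1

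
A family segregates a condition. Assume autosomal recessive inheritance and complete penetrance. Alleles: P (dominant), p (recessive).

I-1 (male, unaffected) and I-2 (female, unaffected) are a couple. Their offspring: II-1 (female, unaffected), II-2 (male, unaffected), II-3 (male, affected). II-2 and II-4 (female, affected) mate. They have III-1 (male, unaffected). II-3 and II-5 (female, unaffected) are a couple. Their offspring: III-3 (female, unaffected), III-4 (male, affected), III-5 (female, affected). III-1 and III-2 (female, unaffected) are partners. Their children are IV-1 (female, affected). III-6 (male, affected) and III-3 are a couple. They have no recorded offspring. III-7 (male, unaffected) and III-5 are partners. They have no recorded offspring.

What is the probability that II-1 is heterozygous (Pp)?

2/3

I-1 is unaffected so carries P and passed p to II-3 (pp), so I-1 is Pp.
I-2 is unaffected so carries P and passed p to II-3 (pp), so I-2 is Pp.
Their cross gives offspring ratios 1/4 PP : 1/2 Pp : 1/4 pp. Conditioning on II-1 being unaffected, P(Pp) = 1/2 / 3/4 = 2/3.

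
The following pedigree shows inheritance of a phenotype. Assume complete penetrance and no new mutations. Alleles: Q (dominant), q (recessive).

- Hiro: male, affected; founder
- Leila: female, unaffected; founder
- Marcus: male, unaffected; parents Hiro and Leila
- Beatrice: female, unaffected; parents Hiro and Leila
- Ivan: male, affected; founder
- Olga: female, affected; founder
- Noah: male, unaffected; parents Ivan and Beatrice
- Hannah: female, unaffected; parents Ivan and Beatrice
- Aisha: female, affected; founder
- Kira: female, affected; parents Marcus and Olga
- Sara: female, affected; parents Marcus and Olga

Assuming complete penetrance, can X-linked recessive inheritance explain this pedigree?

No

Under X-linked recessive, Kira (affected, female) cannot arise from Marcus (unaffected) × Olga (affected).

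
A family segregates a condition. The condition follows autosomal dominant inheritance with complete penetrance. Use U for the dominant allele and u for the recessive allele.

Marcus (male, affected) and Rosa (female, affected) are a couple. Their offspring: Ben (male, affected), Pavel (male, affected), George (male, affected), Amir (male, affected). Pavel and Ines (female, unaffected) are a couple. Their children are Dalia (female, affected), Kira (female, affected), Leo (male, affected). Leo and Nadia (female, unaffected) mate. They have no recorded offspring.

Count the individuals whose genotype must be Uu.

3

Obligate heterozygotes: Dalia is affected so carries U and received u from Ines (uu), so Dalia is Uu; Kira is affected so carries U and received u from Ines (uu), so Kira is Uu; Leo is affected so carries U and received u from Ines (uu), so Leo is Uu.
Every other individual is either homozygous by phenotype or has at least one consistent homozygous assignment, so the count is 3.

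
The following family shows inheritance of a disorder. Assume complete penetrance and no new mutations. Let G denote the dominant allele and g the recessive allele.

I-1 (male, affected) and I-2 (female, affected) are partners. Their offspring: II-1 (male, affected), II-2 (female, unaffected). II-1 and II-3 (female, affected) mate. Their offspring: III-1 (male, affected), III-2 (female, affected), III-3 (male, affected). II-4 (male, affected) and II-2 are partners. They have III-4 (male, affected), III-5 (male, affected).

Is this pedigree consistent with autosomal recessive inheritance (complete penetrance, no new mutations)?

Under autosomal recessive, II-2 (unaffected, female) cannot arise from I-1 (affected) × I-2 (affected).

No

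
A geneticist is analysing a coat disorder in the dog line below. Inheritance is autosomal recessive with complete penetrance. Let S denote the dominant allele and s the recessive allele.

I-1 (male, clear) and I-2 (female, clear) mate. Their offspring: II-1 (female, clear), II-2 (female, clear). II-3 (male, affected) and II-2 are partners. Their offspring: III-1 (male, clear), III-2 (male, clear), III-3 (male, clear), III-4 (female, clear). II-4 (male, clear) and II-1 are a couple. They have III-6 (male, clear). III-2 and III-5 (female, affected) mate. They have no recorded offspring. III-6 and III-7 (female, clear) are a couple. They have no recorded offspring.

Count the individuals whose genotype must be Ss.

4

Obligate heterozygotes: III-1 is clear so carries S and received s from II-3 (ss), so III-1 is Ss; III-2 is clear so carries S and received s from II-3 (ss), so III-2 is Ss; III-3 is clear so carries S and received s from II-3 (ss), so III-3 is Ss; III-4 is clear so carries S and received s from II-3 (ss), so III-4 is Ss.
Every other individual is either homozygous by phenotype or has at least one consistent homozygous assignment, so the count is 4.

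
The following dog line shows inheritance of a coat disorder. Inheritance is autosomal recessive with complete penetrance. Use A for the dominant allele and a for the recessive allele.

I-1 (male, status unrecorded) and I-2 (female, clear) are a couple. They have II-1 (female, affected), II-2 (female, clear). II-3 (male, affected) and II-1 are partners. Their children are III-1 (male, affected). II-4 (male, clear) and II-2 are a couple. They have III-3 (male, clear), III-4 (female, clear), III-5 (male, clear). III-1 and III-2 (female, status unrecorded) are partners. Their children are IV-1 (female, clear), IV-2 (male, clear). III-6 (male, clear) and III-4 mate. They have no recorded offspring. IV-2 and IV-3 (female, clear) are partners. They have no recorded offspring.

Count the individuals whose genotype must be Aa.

3

Obligate heterozygotes: I-2 is clear so carries A and passed a to II-1 (aa), so I-2 is Aa; IV-1 is clear so carries A and received a from III-1 (aa), so IV-1 is Aa; IV-2 is clear so carries A and received a from III-1 (aa), so IV-2 is Aa.
Every other individual is either homozygous by phenotype or has at least one consistent homozygous assignment, so the count is 3.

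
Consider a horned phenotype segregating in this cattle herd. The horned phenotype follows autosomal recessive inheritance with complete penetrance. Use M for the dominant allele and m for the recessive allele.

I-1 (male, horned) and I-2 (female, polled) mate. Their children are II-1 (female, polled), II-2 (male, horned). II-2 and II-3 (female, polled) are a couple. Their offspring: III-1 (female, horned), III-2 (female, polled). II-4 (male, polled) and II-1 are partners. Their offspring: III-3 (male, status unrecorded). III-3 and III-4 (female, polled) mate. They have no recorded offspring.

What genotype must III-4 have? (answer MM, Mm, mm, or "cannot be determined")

III-4's phenotype allows MM or Mm, and no parent or child forces a single allele at both positions; consistent genotype assignments exist with III-4 as MM or Mm.

cannot be determined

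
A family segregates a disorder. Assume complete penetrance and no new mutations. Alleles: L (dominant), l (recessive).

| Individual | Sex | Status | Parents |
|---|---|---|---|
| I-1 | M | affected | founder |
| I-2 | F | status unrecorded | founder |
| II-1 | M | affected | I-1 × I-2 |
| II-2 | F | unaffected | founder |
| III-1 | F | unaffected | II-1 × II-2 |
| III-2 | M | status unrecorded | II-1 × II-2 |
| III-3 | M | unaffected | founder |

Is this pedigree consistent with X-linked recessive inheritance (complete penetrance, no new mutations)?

Yes

A consistent assignment under X-linked recessive exists: I-1 X^l Y, I-2 X^L X^l, II-1 X^l Y, II-2 X^L X^L, III-1 X^L X^l, III-2 X^L Y, III-3 X^L Y.
In this assignment every recorded phenotype matches its genotype and every non-founder's genotype is obtainable from its parents' genotypes, so the pedigree is consistent.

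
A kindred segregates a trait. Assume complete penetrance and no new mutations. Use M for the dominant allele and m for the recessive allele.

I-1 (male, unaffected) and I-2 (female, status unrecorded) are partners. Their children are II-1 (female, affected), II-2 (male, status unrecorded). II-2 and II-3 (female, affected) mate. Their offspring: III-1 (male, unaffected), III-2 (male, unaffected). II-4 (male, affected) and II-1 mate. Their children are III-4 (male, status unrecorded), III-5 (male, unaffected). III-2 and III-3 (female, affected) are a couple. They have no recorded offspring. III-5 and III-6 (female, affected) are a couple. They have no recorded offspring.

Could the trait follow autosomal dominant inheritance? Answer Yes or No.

Yes

A consistent assignment under autosomal dominant exists: I-1 mm, I-2 MM, II-1 Mm, II-2 Mm, II-3 Mm, II-4 Mm, III-1 mm, III-2 mm, III-3 MM, III-4 MM, III-5 mm, III-6 MM.
In this assignment every recorded phenotype matches its genotype and every non-founder's genotype is obtainable from its parents' genotypes, so the pedigree is consistent.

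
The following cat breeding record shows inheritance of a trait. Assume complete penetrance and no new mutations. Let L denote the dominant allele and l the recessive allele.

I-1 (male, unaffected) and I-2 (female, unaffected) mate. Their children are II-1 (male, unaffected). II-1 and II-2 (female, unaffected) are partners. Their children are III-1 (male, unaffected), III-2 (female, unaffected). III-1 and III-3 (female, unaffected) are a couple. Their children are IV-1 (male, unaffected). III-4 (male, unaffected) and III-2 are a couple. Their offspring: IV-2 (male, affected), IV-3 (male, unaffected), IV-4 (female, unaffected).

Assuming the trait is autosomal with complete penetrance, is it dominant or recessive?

recessive

III-4 and III-2 are both unaffected yet have an affected child IV-2. Under dominance, an affected child requires at least one affected parent, so the trait cannot be dominant.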